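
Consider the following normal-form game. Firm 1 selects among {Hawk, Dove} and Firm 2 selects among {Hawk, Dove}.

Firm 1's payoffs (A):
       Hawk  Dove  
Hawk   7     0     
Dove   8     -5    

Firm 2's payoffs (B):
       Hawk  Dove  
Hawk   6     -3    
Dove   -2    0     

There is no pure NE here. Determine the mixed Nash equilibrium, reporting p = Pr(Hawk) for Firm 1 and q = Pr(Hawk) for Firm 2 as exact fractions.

In a mixed NE each player is indifferent between their pure strategies, so the opponent's mix sets the indifference.
Firm 2 indifferent between Hawk and Dove: p·6 + (1−p)·(-2) = p·(-3) + (1−p)·0 ⟹ (-2) + 8p = 0 + (-3)p ⟹ p = 2/11.
Firm 1 indifferent between Hawk and Dove: q·7 + (1−q)·0 = q·8 + (1−q)·(-5) ⟹ 0 + 7q = (-5) + 13q ⟹ q = 5/6.

p = 2/11, q = 5/6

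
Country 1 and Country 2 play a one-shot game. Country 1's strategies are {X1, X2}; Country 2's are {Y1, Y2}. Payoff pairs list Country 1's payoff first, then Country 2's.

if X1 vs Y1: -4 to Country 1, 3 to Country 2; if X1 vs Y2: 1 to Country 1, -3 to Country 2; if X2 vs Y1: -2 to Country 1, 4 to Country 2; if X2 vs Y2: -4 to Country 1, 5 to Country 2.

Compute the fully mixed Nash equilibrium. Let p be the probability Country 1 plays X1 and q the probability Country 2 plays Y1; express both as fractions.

p = 1/7, q = 5/7

Each player's mixing probability is pinned down by making the *other* player indifferent.
Country 2 indifferent between Y1 and Y2: p·3 + (1−p)·4 = p·(-3) + (1−p)·5 ⟹ 4 + (-1)p = 5 + (-8)p ⟹ p = 1/7.
Country 1 indifferent between X1 and X2: q·(-4) + (1−q)·1 = q·(-2) + (1−q)·(-4) ⟹ 1 + (-5)q = (-4) + 2q ⟹ q = 5/7.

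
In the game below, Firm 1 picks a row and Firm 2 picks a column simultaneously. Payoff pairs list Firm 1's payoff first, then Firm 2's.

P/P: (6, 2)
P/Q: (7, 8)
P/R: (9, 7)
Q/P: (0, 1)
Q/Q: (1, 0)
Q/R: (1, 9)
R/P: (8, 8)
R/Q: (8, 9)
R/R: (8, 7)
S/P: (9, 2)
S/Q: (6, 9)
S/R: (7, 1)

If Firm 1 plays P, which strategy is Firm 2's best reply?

With Firm 1 fixed at P, Firm 2's payoffs are: P → 2, Q → 8, R → 7.
The maximum is 8, achieved by Q.

Q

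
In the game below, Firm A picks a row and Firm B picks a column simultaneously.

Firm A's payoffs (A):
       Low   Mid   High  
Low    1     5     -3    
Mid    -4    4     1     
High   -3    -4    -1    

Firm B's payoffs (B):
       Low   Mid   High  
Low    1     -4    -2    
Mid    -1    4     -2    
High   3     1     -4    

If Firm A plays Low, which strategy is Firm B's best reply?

With Firm A fixed at Low, Firm B's payoffs are: Low → 1, Mid → -4, High → -2.
The maximum is 1, achieved by Low.

Low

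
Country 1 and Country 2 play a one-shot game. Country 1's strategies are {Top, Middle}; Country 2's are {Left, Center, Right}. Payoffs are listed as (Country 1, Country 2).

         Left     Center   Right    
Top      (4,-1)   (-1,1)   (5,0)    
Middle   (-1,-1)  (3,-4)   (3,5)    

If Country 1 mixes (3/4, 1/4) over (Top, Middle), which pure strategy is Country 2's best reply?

Right

Country 2's best reply maximizes expected payoff against the mix.
Left: (3/4)·(-1) + (1/4)·(-1) = -1
Center: (3/4)·1 + (1/4)·(-4) = -1/4
Right: (3/4)·0 + (1/4)·5 = 5/4
Highest expected payoff is 5/4, from Right.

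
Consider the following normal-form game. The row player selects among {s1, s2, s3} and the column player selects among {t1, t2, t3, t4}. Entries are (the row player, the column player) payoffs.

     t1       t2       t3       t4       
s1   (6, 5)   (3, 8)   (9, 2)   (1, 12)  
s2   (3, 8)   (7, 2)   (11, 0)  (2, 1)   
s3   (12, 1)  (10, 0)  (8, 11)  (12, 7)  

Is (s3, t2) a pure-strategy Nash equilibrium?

Holding the column player at t2: the row player gets 10 from s3, versus 3 from s1, 7 from s2. No profitable deviation for the row player.
Holding the row player at s3: the column player gets 0 from t2 but could get 11 by switching to t3. The column player has a profitable deviation.

No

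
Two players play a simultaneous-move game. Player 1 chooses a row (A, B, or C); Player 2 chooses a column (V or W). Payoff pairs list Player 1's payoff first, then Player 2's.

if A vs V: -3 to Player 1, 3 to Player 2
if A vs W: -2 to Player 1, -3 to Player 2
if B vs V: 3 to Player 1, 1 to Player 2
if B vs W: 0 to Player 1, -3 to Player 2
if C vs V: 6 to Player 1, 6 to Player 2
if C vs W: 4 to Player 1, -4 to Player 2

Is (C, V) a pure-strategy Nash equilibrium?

Yes

Holding Player 2 at V: Player 1 gets 6 from C, versus -3 from A, 3 from B. No profitable deviation for Player 1.
Holding Player 1 at C: Player 2 gets 6 from V, versus -4 from W. No profitable deviation for Player 2 either.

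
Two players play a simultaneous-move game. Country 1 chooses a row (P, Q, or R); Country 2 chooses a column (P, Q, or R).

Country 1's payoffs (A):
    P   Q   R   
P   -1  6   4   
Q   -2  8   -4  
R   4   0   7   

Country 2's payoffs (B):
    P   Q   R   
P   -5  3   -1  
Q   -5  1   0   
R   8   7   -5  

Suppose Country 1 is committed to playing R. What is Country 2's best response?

With Country 1 fixed at R, Country 2's payoffs are: P → 8, Q → 7, R → -5.
The maximum is 8, achieved by P.

P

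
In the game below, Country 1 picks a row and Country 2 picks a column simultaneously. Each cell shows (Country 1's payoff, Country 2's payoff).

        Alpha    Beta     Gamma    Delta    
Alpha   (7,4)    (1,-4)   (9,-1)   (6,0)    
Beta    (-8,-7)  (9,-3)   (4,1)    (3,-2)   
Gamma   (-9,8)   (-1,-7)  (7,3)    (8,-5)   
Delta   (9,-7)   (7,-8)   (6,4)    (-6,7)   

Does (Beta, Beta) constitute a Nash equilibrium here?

No

Holding Country 2 at Beta: Country 1 gets 9 from Beta, versus 1 from Alpha, -1 from Gamma, 7 from Delta. No profitable deviation for Country 1.
Holding Country 1 at Beta: Country 2 gets -3 from Beta but could get 1 by switching to Gamma. Country 2 has a profitable deviation.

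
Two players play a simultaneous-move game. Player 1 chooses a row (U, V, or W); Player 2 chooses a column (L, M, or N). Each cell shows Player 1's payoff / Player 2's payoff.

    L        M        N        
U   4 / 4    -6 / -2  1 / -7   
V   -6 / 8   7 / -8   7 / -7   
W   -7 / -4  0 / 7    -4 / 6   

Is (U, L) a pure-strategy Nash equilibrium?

Holding Player 2 at L: Player 1 gets 4 from U, versus -6 from V, -7 from W. No profitable deviation for Player 1.
Holding Player 1 at U: Player 2 gets 4 from L, versus -2 from M, -7 from N. No profitable deviation for Player 2 either.

Yes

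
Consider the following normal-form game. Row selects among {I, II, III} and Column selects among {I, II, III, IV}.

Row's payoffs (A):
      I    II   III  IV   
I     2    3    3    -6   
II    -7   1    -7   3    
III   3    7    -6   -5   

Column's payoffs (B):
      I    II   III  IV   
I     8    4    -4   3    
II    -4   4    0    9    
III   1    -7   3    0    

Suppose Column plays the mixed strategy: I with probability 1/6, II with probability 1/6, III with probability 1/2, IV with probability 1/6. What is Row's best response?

I

Compute Row's expected payoff from each pure strategy against the given mix.
I: (1/6)·2 + (1/6)·3 + (1/2)·3 + (1/6)·(-6) = 4/3
II: (1/6)·(-7) + (1/6)·1 + (1/2)·(-7) + (1/6)·3 = -4
III: (1/6)·3 + (1/6)·7 + (1/2)·(-6) + (1/6)·(-5) = -13/6
Highest expected payoff is 4/3, from I.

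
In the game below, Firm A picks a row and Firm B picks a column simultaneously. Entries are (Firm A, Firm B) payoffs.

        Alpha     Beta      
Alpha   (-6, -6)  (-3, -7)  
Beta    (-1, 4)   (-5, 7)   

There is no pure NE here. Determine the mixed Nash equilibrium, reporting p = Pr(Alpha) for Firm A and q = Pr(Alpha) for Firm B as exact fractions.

In a mixed NE each player is indifferent between their pure strategies, so the opponent's mix sets the indifference.
Firm B indifferent between Alpha and Beta: p·(-6) + (1−p)·4 = p·(-7) + (1−p)·7 ⟹ 4 + (-10)p = 7 + (-14)p ⟹ p = 3/4.
Firm A indifferent between Alpha and Beta: q·(-6) + (1−q)·(-3) = q·(-1) + (1−q)·(-5) ⟹ (-3) + (-3)q = (-5) + 4q ⟹ q = 2/7.

p = 3/4, q = 2/7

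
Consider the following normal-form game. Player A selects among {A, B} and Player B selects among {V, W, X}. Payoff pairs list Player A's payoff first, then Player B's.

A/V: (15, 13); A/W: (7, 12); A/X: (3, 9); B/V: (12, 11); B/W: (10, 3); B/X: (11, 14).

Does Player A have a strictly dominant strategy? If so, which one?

No strictly dominant strategy

Check whether one of Player A's strategies beats all alternatives regardless of what the opponent does.
A is not dominant: against W, B gives 10 > 7.
B is not dominant: against V, A gives 15 > 12.
No single strategy is best against every opponent action.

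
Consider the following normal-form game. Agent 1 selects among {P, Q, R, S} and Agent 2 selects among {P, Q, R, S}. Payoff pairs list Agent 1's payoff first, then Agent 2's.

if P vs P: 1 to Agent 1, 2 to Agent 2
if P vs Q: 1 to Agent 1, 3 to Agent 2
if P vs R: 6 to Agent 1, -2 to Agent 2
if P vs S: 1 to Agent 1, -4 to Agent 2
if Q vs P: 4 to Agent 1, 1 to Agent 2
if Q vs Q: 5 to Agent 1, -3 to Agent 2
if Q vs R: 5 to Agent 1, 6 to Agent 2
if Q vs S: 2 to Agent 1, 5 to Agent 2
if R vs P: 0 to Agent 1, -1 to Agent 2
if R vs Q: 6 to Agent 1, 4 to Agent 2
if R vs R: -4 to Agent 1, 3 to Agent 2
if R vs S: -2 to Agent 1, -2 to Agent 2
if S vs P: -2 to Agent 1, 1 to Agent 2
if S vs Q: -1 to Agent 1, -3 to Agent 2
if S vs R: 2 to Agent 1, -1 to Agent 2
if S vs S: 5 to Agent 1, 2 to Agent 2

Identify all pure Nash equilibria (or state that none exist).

(R, Q) and (S, S)

A profile is a Nash equilibrium when each player is best-responding to the other.
Agent 1's best responses — vs P: Q (payoff 4); vs Q: R (payoff 6); vs R: P (payoff 6); vs S: S (payoff 5).
Agent 2's best responses — vs P: Q (payoff 3); vs Q: R (payoff 6); vs R: Q (payoff 4); vs S: S (payoff 2).
Mutual best responses occur at (R, Q) and (S, S); at each, neither player gains by switching.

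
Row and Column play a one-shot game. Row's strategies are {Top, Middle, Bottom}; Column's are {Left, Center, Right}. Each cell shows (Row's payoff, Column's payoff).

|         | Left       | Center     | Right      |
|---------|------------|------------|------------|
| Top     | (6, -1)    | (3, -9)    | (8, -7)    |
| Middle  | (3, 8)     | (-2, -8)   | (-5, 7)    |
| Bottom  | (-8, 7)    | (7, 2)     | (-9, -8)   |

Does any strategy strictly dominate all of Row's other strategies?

Check whether one of Row's strategies beats all alternatives regardless of what the opponent does.
Top is not dominant: against Center, Bottom gives 7 > 3.
Middle is not dominant: against Left, Top gives 6 > 3.
Bottom is not dominant: against Left, Top gives 6 > -8.
No single strategy is best against every opponent action.

None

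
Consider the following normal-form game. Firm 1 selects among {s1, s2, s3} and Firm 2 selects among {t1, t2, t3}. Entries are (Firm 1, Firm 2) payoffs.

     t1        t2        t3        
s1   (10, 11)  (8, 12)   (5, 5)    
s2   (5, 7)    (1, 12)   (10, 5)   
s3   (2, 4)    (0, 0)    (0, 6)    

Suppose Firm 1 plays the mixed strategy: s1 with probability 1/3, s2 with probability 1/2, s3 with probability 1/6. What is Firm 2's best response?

t2

Firm 2's best reply maximizes expected payoff against the mix.
t1: (1/3)·11 + (1/2)·7 + (1/6)·4 = 47/6
t2: (1/3)·12 + (1/2)·12 + (1/6)·0 = 10
t3: (1/3)·5 + (1/2)·5 + (1/6)·6 = 31/6
Highest expected payoff is 10, from t2.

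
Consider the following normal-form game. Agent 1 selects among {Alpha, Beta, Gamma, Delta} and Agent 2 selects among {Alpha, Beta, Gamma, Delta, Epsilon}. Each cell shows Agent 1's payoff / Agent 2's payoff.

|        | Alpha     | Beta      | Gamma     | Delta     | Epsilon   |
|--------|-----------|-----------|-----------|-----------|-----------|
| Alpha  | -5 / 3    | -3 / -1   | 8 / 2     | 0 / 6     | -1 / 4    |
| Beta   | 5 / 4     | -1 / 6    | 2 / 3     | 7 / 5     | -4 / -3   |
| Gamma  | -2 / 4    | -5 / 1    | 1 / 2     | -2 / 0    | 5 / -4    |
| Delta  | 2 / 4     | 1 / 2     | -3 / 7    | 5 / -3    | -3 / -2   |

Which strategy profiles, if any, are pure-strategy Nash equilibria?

Find each player's best response to every opponent strategy; NE are the intersections.
Agent 1's best responses — vs Alpha: Beta (payoff 5); vs Beta: Delta (payoff 1); vs Gamma: Alpha (payoff 8); vs Delta: Beta (payoff 7); vs Epsilon: Gamma (payoff 5).
Agent 2's best responses — vs Alpha: Delta (payoff 6); vs Beta: Beta (payoff 6); vs Gamma: Alpha (payoff 4); vs Delta: Gamma (payoff 7).
No cell has both players best-responding. For instance, Agent 1's best reply to Delta is Beta, but against Beta Agent 2 prefers Beta over Delta.

There is no pure-strategy Nash equilibrium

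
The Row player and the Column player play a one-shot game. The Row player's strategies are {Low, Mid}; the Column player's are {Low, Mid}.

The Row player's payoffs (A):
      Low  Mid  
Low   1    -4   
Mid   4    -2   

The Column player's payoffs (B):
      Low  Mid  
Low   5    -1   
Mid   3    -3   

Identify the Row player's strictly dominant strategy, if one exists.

Mid

A strategy is strictly dominant if it gives the Row player a strictly higher payoff than every other strategy, against every choice by the opponent.
Mid strictly dominates: vs Low: 4 > 1; vs Mid: -2 > -4.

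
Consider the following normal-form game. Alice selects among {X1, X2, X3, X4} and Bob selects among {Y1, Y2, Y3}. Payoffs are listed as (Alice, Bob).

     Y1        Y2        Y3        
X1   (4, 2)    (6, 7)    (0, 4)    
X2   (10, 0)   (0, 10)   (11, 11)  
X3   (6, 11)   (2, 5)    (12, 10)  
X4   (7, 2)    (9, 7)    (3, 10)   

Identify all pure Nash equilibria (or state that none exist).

No pure-strategy Nash equilibrium

Check mutual best responses: a cell is a NE iff neither player can gain by unilaterally deviating.
Alice's best responses — vs Y1: X2 (payoff 10); vs Y2: X4 (payoff 9); vs Y3: X3 (payoff 12).
Bob's best responses — vs X1: Y2 (payoff 7); vs X2: Y3 (payoff 11); vs X3: Y1 (payoff 11); vs X4: Y3 (payoff 10).
No cell has both players best-responding. For instance, Alice's best reply to Y3 is X3, but against X3 Bob prefers Y1 over Y3.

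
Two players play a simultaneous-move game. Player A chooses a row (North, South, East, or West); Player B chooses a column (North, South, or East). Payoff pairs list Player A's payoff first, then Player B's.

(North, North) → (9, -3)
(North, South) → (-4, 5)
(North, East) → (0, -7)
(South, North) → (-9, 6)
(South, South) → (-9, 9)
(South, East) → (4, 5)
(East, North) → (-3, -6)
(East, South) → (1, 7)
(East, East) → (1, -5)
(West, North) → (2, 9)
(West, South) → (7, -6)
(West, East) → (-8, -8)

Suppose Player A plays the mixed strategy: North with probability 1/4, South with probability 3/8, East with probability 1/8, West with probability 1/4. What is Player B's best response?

Player B's best reply maximizes expected payoff against the mix.
North: (1/4)·(-3) + (3/8)·6 + (1/8)·(-6) + (1/4)·9 = 3
South: (1/4)·5 + (3/8)·9 + (1/8)·7 + (1/4)·(-6) = 4
East: (1/4)·(-7) + (3/8)·5 + (1/8)·(-5) + (1/4)·(-8) = -5/2
Highest expected payoff is 4, from South.

South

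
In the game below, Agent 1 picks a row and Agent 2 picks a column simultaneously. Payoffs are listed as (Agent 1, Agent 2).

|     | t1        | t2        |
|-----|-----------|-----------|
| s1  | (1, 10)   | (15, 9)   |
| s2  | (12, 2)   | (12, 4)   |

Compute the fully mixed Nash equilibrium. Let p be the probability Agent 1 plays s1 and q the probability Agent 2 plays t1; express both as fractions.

Each player's mixing probability is pinned down by making the *other* player indifferent.
Agent 2 indifferent between t1 and t2: p·10 + (1−p)·2 = p·9 + (1−p)·4 ⟹ 2 + 8p = 4 + 5p ⟹ p = 2/3.
Agent 1 indifferent between s1 and s2: q·1 + (1−q)·15 = q·12 + (1−q)·12 ⟹ 15 + (-14)q = 12 + 0q ⟹ q = 3/14.

p = 2/3, q = 3/14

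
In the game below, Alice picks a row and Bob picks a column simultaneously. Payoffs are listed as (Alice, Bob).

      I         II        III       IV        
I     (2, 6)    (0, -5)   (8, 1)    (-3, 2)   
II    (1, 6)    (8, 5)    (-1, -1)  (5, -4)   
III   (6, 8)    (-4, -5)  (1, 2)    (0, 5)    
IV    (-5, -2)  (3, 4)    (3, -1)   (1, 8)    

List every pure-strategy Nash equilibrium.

Find each player's best response to every opponent strategy; NE are the intersections.
Alice's best responses — vs I: III (payoff 6); vs II: II (payoff 8); vs III: I (payoff 8); vs IV: II (payoff 5).
Bob's best responses — vs I: I (payoff 6); vs II: I (payoff 6); vs III: I (payoff 8); vs IV: IV (payoff 8).
The only mutual best response is (III, I); neither player gains by switching there.

(III, I)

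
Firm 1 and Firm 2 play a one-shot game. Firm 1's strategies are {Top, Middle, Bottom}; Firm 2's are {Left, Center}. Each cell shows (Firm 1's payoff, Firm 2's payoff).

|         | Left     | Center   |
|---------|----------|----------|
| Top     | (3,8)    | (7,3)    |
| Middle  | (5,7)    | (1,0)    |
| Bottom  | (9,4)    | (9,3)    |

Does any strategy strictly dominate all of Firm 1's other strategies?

Check whether one of Firm 1's strategies beats all alternatives regardless of what the opponent does.
Bottom strictly dominates: vs Left: 9 > each of {3, 5}; vs Center: 9 > each of {7, 1}.

Bottom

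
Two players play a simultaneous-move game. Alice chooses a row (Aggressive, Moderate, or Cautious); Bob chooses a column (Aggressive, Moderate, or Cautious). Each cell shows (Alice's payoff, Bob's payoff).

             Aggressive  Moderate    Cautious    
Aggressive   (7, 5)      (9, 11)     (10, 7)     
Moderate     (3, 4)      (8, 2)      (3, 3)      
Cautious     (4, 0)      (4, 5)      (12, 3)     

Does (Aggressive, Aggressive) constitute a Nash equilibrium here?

No

Holding Bob at Aggressive: Alice gets 7 from Aggressive, versus 3 from Moderate, 4 from Cautious. No profitable deviation for Alice.
Holding Alice at Aggressive: Bob gets 5 from Aggressive but could get 11 by switching to Moderate. Bob has a profitable deviation.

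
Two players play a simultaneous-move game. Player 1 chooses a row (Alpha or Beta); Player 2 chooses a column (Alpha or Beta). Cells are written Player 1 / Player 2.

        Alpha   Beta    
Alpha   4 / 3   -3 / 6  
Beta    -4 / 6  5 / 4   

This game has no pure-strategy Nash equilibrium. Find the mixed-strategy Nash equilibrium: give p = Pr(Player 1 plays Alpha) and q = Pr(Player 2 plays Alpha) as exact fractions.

p = 2/5, q = 1/2

Each player's mixing probability is pinned down by making the *other* player indifferent.
Player 2 indifferent between Alpha and Beta: p·3 + (1−p)·6 = p·6 + (1−p)·4 ⟹ 6 + (-3)p = 4 + 2p ⟹ p = 2/5.
Player 1 indifferent between Alpha and Beta: q·4 + (1−q)·(-3) = q·(-4) + (1−q)·5 ⟹ (-3) + 7q = 5 + (-9)q ⟹ q = 1/2.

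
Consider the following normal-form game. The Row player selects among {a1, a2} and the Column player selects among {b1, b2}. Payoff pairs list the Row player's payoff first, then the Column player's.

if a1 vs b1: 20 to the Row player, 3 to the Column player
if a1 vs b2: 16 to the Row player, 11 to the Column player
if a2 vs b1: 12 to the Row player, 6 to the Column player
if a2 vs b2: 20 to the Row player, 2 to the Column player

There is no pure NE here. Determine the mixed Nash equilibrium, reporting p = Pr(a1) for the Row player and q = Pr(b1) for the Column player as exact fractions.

Each player's mixing probability is pinned down by making the *other* player indifferent.
The Column player indifferent between b1 and b2: p·3 + (1−p)·6 = p·11 + (1−p)·2 ⟹ 6 + (-3)p = 2 + 9p ⟹ p = 1/3.
The Row player indifferent between a1 and a2: q·20 + (1−q)·16 = q·12 + (1−q)·20 ⟹ 16 + 4q = 20 + (-8)q ⟹ q = 1/3.

p = 1/3, q = 1/3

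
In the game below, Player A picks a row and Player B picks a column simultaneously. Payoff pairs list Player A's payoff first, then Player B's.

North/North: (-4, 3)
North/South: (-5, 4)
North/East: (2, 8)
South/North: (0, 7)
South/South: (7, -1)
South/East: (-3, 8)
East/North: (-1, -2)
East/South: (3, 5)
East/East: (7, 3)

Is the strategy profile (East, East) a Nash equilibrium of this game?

Holding Player B at East: Player A gets 7 from East, versus 2 from North, -3 from South. No profitable deviation for Player A.
Holding Player A at East: Player B gets 3 from East but could get 5 by switching to South. Player B has a profitable deviation.

No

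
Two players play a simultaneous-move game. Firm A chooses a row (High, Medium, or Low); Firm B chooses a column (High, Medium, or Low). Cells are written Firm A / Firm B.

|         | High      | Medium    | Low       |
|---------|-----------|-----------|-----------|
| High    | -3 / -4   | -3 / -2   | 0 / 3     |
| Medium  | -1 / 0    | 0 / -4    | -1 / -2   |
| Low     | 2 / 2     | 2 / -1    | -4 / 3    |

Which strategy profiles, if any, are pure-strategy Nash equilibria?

(High, Low)

Check mutual best responses: a cell is a NE iff neither player can gain by unilaterally deviating.
Firm A's best responses — vs High: Low (payoff 2); vs Medium: Low (payoff 2); vs Low: High (payoff 0).
Firm B's best responses — vs High: Low (payoff 3); vs Medium: High (payoff 0); vs Low: Low (payoff 3).
The only mutual best response is (High, Low); neither player gains by switching there.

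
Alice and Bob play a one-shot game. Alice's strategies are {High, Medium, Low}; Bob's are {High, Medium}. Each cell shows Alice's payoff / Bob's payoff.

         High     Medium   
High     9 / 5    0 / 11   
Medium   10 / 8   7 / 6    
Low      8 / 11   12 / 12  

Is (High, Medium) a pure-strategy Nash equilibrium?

Holding Bob at Medium: Alice gets 0 from High but could get 12 by switching to Low. Alice has a profitable deviation.

No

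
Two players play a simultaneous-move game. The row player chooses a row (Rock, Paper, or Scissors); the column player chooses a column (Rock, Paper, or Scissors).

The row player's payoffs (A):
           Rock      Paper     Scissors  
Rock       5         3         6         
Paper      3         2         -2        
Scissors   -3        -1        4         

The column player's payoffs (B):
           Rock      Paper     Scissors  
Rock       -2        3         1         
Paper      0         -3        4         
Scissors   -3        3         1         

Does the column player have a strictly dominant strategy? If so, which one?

None

A strategy is strictly dominant if it gives the column player a strictly higher payoff than every other strategy, against every choice by the opponent.
Rock is not dominant: against Rock, Paper gives 3 > -2.
Paper is not dominant: against Paper, Rock gives 0 > -3.
Scissors is not dominant: against Rock, Paper gives 3 > 1.
No single strategy is best against every opponent action.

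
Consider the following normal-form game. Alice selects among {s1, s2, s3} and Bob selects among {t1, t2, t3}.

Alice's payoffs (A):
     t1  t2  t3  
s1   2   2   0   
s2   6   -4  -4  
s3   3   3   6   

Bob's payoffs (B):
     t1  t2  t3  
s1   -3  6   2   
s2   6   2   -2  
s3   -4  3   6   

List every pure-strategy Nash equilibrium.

A profile is a Nash equilibrium when each player is best-responding to the other.
Alice's best responses — vs t1: s2 (payoff 6); vs t2: s3 (payoff 3); vs t3: s3 (payoff 6).
Bob's best responses — vs s1: t2 (payoff 6); vs s2: t1 (payoff 6); vs s3: t3 (payoff 6).
Mutual best responses occur at (s2, t1) and (s3, t3); at each, neither player gains by switching.

(s2, t1) and (s3, t3)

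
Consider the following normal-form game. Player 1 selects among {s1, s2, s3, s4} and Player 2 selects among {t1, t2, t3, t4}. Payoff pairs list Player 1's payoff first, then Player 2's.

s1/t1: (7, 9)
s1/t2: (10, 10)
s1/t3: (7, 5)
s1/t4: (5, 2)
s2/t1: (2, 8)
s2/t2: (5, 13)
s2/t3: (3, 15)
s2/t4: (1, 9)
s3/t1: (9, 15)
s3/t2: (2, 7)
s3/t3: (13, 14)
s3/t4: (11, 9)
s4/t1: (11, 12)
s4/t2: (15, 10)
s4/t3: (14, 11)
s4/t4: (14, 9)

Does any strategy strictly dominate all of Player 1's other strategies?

s4

Check whether one of Player 1's strategies beats all alternatives regardless of what the opponent does.
s4 strictly dominates: vs t1: 11 > each of {7, 2, 9}; vs t2: 15 > each of {10, 5, 2}; vs t3: 14 > each of {7, 3, 13}; vs t4: 14 > each of {5, 1, 11}.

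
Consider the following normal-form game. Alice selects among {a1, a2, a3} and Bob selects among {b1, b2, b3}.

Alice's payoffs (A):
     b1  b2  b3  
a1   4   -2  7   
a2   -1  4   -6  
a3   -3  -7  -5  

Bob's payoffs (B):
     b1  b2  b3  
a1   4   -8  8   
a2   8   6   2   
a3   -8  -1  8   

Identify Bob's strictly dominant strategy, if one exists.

None

Check whether one of Bob's strategies beats all alternatives regardless of what the opponent does.
b1 is not dominant: against a1, b3 gives 8 > 4.
b2 is not dominant: against a1, b1 gives 4 > -8.
b3 is not dominant: against a2, b1 gives 8 > 2.
No single strategy is best against every opponent action.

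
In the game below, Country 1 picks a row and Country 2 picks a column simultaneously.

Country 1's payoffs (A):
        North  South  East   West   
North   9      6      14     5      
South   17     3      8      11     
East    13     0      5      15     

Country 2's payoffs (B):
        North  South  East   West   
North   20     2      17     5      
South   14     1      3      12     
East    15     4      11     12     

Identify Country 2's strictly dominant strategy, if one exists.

North

A strategy is strictly dominant if it gives Country 2 a strictly higher payoff than every other strategy, against every choice by the opponent.
North strictly dominates: vs North: 20 > each of {2, 17, 5}; vs South: 14 > each of {1, 3, 12}; vs East: 15 > each of {4, 11, 12}.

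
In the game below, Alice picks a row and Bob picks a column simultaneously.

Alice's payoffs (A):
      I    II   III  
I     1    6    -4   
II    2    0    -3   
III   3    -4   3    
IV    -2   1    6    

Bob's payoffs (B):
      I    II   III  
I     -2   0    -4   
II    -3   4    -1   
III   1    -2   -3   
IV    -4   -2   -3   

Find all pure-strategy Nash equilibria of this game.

(I, II) and (III, I)

Check mutual best responses: a cell is a NE iff neither player can gain by unilaterally deviating.
Alice's best responses — vs I: III (payoff 3); vs II: I (payoff 6); vs III: IV (payoff 6).
Bob's best responses — vs I: II (payoff 0); vs II: II (payoff 4); vs III: I (payoff 1); vs IV: II (payoff -2).
Mutual best responses occur at (I, II) and (III, I); at each, neither player gains by switching.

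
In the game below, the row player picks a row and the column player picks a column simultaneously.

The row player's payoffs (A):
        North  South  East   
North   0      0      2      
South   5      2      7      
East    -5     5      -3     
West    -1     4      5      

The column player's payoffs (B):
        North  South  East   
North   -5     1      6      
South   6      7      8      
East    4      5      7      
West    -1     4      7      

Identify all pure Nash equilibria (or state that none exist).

Check mutual best responses: a cell is a NE iff neither player can gain by unilaterally deviating.
The row player's best responses — vs North: South (payoff 5); vs South: East (payoff 5); vs East: South (payoff 7).
The column player's best responses — vs North: East (payoff 6); vs South: East (payoff 8); vs East: East (payoff 7); vs West: East (payoff 7).
The only mutual best response is (South, East); neither player gains by switching there.

(South, East)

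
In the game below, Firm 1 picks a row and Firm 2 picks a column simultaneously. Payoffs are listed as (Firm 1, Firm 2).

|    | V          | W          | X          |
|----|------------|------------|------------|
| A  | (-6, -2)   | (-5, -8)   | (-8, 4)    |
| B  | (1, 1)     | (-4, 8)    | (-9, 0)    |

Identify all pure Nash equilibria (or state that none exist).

(A, X) and (B, W)

A profile is a Nash equilibrium when each player is best-responding to the other.
Firm 1's best responses — vs V: B (payoff 1); vs W: B (payoff -4); vs X: A (payoff -8).
Firm 2's best responses — vs A: X (payoff 4); vs B: W (payoff 8).
Mutual best responses occur at (A, X) and (B, W); at each, neither player gains by switching.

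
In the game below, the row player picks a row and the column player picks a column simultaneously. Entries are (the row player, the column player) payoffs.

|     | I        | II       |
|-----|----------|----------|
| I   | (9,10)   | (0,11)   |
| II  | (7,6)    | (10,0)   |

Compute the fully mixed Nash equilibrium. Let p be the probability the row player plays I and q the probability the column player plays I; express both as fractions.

In a mixed NE each player is indifferent between their pure strategies, so the opponent's mix sets the indifference.
The column player indifferent between I and II: p·10 + (1−p)·6 = p·11 + (1−p)·0 ⟹ 6 + 4p = 0 + 11p ⟹ p = 6/7.
The row player indifferent between I and II: q·9 + (1−q)·0 = q·7 + (1−q)·10 ⟹ 0 + 9q = 10 + (-3)q ⟹ q = 5/6.

p = 6/7, q = 5/6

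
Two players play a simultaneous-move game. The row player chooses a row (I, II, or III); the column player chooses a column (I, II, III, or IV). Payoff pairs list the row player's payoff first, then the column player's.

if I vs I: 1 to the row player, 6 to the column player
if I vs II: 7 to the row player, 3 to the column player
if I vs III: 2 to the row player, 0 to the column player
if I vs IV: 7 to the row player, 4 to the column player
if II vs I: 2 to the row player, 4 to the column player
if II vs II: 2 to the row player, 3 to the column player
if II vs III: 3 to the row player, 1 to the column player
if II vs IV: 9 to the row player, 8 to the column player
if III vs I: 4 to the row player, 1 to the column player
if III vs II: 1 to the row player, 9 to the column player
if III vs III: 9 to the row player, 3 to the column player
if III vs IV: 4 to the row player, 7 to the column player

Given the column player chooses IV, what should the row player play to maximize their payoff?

With the column player fixed at IV, the row player's payoffs are: I → 7, II → 9, III → 4.
The maximum is 9, achieved by II.

II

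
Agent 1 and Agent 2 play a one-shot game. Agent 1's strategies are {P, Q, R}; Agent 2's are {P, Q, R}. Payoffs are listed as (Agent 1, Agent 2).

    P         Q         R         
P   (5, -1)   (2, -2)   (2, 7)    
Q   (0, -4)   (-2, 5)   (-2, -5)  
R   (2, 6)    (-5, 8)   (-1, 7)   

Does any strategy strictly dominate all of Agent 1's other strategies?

P

Check whether one of Agent 1's strategies beats all alternatives regardless of what the opponent does.
P strictly dominates: vs P: 5 > each of {0, 2}; vs Q: 2 > each of {-2, -5}; vs R: 2 > each of {-2, -1}.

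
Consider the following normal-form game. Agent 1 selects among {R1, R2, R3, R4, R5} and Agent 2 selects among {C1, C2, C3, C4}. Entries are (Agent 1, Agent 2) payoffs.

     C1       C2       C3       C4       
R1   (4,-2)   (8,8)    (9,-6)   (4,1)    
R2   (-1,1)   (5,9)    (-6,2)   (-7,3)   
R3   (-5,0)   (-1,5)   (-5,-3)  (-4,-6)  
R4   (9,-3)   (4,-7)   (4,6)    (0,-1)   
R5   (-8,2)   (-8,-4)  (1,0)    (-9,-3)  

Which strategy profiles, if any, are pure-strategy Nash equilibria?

A profile is a Nash equilibrium when each player is best-responding to the other.
Agent 1's best responses — vs C1: R4 (payoff 9); vs C2: R1 (payoff 8); vs C3: R1 (payoff 9); vs C4: R1 (payoff 4).
Agent 2's best responses — vs R1: C2 (payoff 8); vs R2: C2 (payoff 9); vs R3: C2 (payoff 5); vs R4: C3 (payoff 6); vs R5: C1 (payoff 2).
The only mutual best response is (R1, C2); neither player gains by switching there.

(R1, C2)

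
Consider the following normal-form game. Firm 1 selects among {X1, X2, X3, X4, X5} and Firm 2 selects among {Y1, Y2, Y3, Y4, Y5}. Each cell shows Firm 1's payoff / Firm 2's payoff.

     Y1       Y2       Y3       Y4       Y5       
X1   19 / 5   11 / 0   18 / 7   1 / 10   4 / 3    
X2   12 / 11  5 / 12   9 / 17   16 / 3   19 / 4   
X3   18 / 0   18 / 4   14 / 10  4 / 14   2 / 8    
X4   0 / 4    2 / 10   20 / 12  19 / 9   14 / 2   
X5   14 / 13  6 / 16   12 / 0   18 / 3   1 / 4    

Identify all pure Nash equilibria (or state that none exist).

(X4, Y3)

Check mutual best responses: a cell is a NE iff neither player can gain by unilaterally deviating.
Firm 1's best responses — vs Y1: X1 (payoff 19); vs Y2: X3 (payoff 18); vs Y3: X4 (payoff 20); vs Y4: X4 (payoff 19); vs Y5: X2 (payoff 19).
Firm 2's best responses — vs X1: Y4 (payoff 10); vs X2: Y3 (payoff 17); vs X3: Y4 (payoff 14); vs X4: Y3 (payoff 12); vs X5: Y2 (payoff 16).
The only mutual best response is (X4, Y3); neither player gains by switching there.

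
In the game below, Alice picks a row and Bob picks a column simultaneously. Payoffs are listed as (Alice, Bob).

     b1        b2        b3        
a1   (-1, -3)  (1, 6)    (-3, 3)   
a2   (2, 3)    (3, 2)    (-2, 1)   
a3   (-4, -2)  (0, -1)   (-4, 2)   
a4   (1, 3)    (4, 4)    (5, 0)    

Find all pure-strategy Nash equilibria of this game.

A profile is a Nash equilibrium when each player is best-responding to the other.
Alice's best responses — vs b1: a2 (payoff 2); vs b2: a4 (payoff 4); vs b3: a4 (payoff 5).
Bob's best responses — vs a1: b2 (payoff 6); vs a2: b1 (payoff 3); vs a3: b3 (payoff 2); vs a4: b2 (payoff 4).
Mutual best responses occur at (a2, b1) and (a4, b2); at each, neither player gains by switching.

(a2, b1) and (a4, b2)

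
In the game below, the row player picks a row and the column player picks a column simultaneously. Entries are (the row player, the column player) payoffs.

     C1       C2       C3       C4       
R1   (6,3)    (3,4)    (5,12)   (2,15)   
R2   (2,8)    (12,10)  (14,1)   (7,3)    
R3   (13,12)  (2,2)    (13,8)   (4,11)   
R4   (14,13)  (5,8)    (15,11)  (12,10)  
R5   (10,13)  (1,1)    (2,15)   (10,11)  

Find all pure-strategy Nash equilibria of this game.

A profile is a Nash equilibrium when each player is best-responding to the other.
The row player's best responses — vs C1: R4 (payoff 14); vs C2: R2 (payoff 12); vs C3: R4 (payoff 15); vs C4: R4 (payoff 12).
The column player's best responses — vs R1: C4 (payoff 15); vs R2: C2 (payoff 10); vs R3: C1 (payoff 12); vs R4: C1 (payoff 13); vs R5: C3 (payoff 15).
Mutual best responses occur at (R2, C2) and (R4, C1); at each, neither player gains by switching.

(R2, C2) and (R4, C1)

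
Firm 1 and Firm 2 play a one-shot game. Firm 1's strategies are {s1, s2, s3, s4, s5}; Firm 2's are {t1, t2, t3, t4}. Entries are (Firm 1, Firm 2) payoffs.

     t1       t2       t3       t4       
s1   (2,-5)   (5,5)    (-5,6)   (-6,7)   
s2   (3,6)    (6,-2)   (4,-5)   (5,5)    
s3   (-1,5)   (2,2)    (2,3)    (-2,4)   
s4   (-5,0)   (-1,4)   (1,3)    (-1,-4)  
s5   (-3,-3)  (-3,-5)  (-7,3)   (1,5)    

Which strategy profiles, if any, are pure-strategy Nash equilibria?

(s2, t1)

Find each player's best response to every opponent strategy; NE are the intersections.
Firm 1's best responses — vs t1: s2 (payoff 3); vs t2: s2 (payoff 6); vs t3: s2 (payoff 4); vs t4: s2 (payoff 5).
Firm 2's best responses — vs s1: t4 (payoff 7); vs s2: t1 (payoff 6); vs s3: t1 (payoff 5); vs s4: t2 (payoff 4); vs s5: t4 (payoff 5).
The only mutual best response is (s2, t1); neither player gains by switching there.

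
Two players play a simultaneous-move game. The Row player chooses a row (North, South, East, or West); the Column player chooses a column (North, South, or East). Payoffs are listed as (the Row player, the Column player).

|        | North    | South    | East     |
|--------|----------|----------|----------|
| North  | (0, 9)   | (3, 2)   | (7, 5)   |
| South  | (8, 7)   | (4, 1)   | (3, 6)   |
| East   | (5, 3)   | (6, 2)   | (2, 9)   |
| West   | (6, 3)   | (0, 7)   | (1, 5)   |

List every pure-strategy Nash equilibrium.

(South, North)

A profile is a Nash equilibrium when each player is best-responding to the other.
The Row player's best responses — vs North: South (payoff 8); vs South: East (payoff 6); vs East: North (payoff 7).
The Column player's best responses — vs North: North (payoff 9); vs South: North (payoff 7); vs East: East (payoff 9); vs West: South (payoff 7).
The only mutual best response is (South, North); neither player gains by switching there.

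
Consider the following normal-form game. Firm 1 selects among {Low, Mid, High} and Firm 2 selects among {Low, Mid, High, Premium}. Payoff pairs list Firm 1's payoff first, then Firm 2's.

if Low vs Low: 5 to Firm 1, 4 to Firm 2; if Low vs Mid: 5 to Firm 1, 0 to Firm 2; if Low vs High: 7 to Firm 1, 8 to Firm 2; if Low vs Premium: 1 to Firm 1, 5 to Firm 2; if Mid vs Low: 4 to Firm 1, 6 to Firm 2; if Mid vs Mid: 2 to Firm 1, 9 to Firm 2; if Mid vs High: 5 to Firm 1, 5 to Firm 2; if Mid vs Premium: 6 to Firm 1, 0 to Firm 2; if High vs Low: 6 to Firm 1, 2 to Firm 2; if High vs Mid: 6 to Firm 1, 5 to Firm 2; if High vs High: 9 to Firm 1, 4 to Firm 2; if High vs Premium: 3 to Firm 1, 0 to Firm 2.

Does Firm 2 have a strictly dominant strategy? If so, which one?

None

A strategy is strictly dominant if it gives Firm 2 a strictly higher payoff than every other strategy, against every choice by the opponent.
Low is not dominant: against Low, High gives 8 > 4.
Mid is not dominant: against Low, Low gives 4 > 0.
High is not dominant: against Mid, Low gives 6 > 5.
Premium is not dominant: against Low, High gives 8 > 5.
No single strategy is best against every opponent action.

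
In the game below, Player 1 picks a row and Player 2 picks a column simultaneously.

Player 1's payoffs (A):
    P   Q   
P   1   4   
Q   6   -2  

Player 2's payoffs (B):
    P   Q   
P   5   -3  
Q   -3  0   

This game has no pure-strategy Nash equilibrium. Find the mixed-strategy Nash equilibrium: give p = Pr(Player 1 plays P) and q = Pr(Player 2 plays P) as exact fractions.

p = 3/11, q = 6/11

Each player's mixing probability is pinned down by making the *other* player indifferent.
Player 2 indifferent between P and Q: p·5 + (1−p)·(-3) = p·(-3) + (1−p)·0 ⟹ (-3) + 8p = 0 + (-3)p ⟹ p = 3/11.
Player 1 indifferent between P and Q: q·1 + (1−q)·4 = q·6 + (1−q)·(-2) ⟹ 4 + (-3)q = (-2) + 8q ⟹ q = 6/11.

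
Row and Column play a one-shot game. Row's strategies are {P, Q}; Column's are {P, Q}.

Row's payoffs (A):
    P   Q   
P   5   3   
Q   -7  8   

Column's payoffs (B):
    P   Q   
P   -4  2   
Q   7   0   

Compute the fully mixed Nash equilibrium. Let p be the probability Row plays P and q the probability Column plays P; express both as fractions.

p = 7/13, q = 5/17

In a mixed NE each player is indifferent between their pure strategies, so the opponent's mix sets the indifference.
Column indifferent between P and Q: p·(-4) + (1−p)·7 = p·2 + (1−p)·0 ⟹ 7 + (-11)p = 0 + 2p ⟹ p = 7/13.
Row indifferent between P and Q: q·5 + (1−q)·3 = q·(-7) + (1−q)·8 ⟹ 3 + 2q = 8 + (-15)q ⟹ q = 5/17.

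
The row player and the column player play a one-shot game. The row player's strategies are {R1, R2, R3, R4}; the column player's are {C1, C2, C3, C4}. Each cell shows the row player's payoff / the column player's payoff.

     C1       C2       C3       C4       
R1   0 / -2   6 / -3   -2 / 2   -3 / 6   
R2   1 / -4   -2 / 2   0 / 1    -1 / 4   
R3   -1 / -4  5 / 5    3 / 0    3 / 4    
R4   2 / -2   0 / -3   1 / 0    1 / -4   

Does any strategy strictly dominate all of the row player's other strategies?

No strictly dominant strategy

A strategy is strictly dominant if it gives the row player a strictly higher payoff than every other strategy, against every choice by the opponent.
R1 is not dominant: against C1, R2 gives 1 > 0.
R2 is not dominant: against C1, R4 gives 2 > 1.
R3 is not dominant: against C1, R1 gives 0 > -1.
R4 is not dominant: against C2, R1 gives 6 > 0.
No single strategy is best against every opponent action.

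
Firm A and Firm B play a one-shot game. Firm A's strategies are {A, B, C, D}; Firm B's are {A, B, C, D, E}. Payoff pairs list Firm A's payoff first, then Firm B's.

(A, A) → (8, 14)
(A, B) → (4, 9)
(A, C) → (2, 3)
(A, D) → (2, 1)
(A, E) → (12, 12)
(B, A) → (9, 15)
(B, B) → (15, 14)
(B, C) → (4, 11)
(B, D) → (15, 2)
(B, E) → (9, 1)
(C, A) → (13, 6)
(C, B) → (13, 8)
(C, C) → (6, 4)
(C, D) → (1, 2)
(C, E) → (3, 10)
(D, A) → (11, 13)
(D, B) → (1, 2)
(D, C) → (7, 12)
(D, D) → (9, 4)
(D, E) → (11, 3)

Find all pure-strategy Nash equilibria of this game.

There is no pure-strategy Nash equilibrium

A profile is a Nash equilibrium when each player is best-responding to the other.
Firm A's best responses — vs A: C (payoff 13); vs B: B (payoff 15); vs C: D (payoff 7); vs D: B (payoff 15); vs E: A (payoff 12).
Firm B's best responses — vs A: A (payoff 14); vs B: A (payoff 15); vs C: E (payoff 10); vs D: A (payoff 13).
No cell has both players best-responding. For instance, Firm A's best reply to D is B, but against B Firm B prefers A over D.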